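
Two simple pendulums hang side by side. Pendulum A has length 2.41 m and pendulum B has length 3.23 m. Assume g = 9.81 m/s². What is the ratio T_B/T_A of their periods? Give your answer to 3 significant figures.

1.16

T ∝ √L, so T_B/T_A = √(L_B/L_A) = √(3.23/2.41) = 1.16.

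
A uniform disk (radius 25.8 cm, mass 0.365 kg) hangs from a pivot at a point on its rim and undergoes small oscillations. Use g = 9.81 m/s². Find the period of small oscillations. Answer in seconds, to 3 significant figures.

I_cm = ½mr² = 0.01215 kg·m². The pivot is at distance d = 0.258 m from the centre of mass.
By the parallel-axis theorem, I = I_cm + md² = 0.01215 + 0.02430 = 0.03644 kg·m².
T = 2π√(I/(mgd)) = 2π√(0.03644/(0.365 × 9.81 × 0.258)) = 1.25 s.

1.25 s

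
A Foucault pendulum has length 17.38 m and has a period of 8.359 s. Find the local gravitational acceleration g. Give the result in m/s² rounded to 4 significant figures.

From T = 2π√(L/g), g = 4π²L/T² = 4π² × 17.38/8.3590² = 9.820 m/s².

9.820 m/s²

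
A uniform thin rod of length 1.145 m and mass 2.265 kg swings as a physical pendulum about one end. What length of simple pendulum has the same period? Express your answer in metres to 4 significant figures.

0.7633 m

The equivalent simple-pendulum length is L_eq = I/(md), where I is about the pivot and d = 0.57250 m.
I_cm = (1/12)mL² = 0.24746 kg·m², so I = I_cm + md² = 0.24746 + 0.74237 = 0.98982 kg·m².
L_eq = 0.98982/(2.265 × 0.57250) = 0.7633 m.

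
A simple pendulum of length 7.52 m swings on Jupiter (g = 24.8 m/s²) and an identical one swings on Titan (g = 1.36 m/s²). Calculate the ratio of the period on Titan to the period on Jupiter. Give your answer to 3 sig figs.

T ∝ 1/√g, so T₂/T₁ = √(g₁/g₂) = √(24.8/1.36) = 4.27.

4.27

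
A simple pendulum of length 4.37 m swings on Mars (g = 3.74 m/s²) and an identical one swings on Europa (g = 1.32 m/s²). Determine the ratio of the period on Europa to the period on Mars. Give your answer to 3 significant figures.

1.68

T ∝ 1/√g, so T₂/T₁ = √(g₁/g₂) = √(3.74/1.32) = 1.68.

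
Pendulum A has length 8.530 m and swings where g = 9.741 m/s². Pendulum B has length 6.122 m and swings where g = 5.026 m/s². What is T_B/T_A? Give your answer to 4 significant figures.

T = 2π√(L/g), so T_B/T_A = √((L_B/g_B)/(L_A/g_A)) = √((6.122/5.026)/(8.530/9.741)) = 1.179.

1.179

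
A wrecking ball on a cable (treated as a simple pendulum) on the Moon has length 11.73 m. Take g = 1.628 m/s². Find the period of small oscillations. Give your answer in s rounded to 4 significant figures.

16.87 s

T = 2π√(L/g) = 2π√(11.73/1.628) = 2π × 2.6842 = 16.87 s.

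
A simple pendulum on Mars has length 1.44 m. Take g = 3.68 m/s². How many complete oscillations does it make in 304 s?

T = 2π√(L/g) = 2π√(1.44/3.68) = 3.930 s.
Number of complete oscillations = ⌊304/3.930⌋ = ⌊77.35⌋ = 77.

77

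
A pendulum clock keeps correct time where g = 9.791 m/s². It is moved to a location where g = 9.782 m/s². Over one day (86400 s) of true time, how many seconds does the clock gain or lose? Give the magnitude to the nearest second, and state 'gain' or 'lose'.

lose 40 s

The clock's period scales as T ∝ 1/√g, so T'/T = √(9.791/9.782) = 1.00046.
In 86400 s of true time the clock registers 86400/1.00046 = 86360.3 s, so it loses 40 s.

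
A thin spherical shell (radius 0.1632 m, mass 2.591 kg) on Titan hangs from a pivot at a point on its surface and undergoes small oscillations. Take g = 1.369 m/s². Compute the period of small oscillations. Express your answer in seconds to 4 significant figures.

I_cm = (2/3)mr² = 0.046006 kg·m². The pivot is at distance d = 0.1632 m from the centre of mass.
By the parallel-axis theorem, I = I_cm + md² = 0.046006 + 0.069009 = 0.11502 kg·m².
T = 2π√(I/(mgd)) = 2π√(0.11502/(2.591 × 1.369 × 0.1632)) = 2.801 s.

2.801 s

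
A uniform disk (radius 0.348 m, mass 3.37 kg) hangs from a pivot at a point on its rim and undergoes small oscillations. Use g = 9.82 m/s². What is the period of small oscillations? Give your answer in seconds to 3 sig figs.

1.45 s

I_cm = ½mr² = 0.2041 kg·m². The pivot is at distance d = 0.348 m from the centre of mass.
By the parallel-axis theorem, I = I_cm + md² = 0.2041 + 0.4081 = 0.6122 kg·m².
T = 2π√(I/(mgd)) = 2π√(0.6122/(3.37 × 9.82 × 0.348)) = 1.45 s.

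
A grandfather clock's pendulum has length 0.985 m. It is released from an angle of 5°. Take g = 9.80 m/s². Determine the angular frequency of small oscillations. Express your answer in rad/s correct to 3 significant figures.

ω = √(g/L) = √(9.80/0.985) = 3.15 rad/s.

3.15 rad/s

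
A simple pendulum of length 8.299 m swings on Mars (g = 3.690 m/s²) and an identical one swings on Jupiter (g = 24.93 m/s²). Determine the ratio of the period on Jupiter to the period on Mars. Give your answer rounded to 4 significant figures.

T ∝ 1/√g, so T₂/T₁ = √(g₁/g₂) = √(3.690/24.93) = 0.3847.

0.3847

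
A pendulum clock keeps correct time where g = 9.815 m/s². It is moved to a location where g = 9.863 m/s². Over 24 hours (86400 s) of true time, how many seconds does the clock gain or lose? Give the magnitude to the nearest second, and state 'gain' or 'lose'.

gain 211 s

The clock's period scales as T ∝ 1/√g, so T'/T = √(9.815/9.863) = 0.997564.
In 86400 s of true time the clock registers 86400/0.997564 = 86611.0 s, so it gains 211 s.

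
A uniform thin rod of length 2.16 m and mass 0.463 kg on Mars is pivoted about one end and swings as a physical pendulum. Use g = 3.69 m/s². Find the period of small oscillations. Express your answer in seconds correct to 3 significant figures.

For a physical pendulum T = 2π√(I/(mgd)), with d = 1.080 m from pivot to centre of mass.
I_cm = mL²/12 = 0.463 × 2.16²/12 = 0.1800 kg·m²; I = I_cm + md² = 0.1800 + 0.463 × 1.080² = 0.7201 kg·m².
T = 2π√(0.7201/(0.463 × 3.69 × 1.080)) = 3.93 s.

3.93 s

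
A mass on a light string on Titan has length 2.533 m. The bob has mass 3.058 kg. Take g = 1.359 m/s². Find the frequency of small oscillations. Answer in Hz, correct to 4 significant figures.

0.1166 Hz

T = 2π√(L/g) = 2π√(2.533/1.359) = 8.5780 s, so f = 1/T = 0.1166 Hz.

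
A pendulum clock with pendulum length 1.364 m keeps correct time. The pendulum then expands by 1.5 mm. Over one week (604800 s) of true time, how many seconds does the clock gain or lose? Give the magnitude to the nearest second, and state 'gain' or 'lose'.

lose 332 s

T ∝ √L, so T'/T = √(1.36550/1.364) = 1.00055.
In 604800 s of true time the clock registers 604800/1.00055 = 604467.7 s, so it loses 332 s.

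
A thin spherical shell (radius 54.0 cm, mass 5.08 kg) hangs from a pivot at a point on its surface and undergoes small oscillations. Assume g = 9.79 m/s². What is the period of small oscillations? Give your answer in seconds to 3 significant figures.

1.91 s

I_cm = (2/3)mr² = 0.9876 kg·m². The pivot is at distance d = 0.540 m from the centre of mass.
By the parallel-axis theorem, I = I_cm + md² = 0.9876 + 1.481 = 2.469 kg·m².
T = 2π√(I/(mgd)) = 2π√(2.469/(5.08 × 9.79 × 0.540)) = 1.91 s.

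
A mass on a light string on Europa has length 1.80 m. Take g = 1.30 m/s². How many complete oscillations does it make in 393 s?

T = 2π√(L/g) = 2π√(1.80/1.30) = 7.393 s.
Number of complete oscillations = ⌊393/7.393⌋ = ⌊53.16⌋ = 53.

53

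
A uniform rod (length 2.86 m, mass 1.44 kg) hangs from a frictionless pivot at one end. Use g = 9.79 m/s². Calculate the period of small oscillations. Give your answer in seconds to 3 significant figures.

For a physical pendulum T = 2π√(I/(mgd)), with d = 1.430 m from pivot to centre of mass.
I_cm = mL²/12 = 1.44 × 2.86²/12 = 0.9816 kg·m²; I = I_cm + md² = 0.9816 + 1.44 × 1.430² = 3.926 kg·m².
T = 2π√(3.926/(1.44 × 9.79 × 1.430)) = 2.77 s.

2.77 s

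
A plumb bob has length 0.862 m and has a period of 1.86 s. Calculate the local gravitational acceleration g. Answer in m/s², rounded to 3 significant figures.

9.84 m/s²

From T = 2π√(L/g), g = 4π²L/T² = 4π² × 0.862/1.860² = 9.84 m/s².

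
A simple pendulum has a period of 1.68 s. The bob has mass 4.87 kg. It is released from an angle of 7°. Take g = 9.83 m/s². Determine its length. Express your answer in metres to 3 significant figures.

From T = 2π√(L/g), L = gT²/(4π²) = 9.83 × 1.680²/(4π²) = 0.703 m.

0.703 m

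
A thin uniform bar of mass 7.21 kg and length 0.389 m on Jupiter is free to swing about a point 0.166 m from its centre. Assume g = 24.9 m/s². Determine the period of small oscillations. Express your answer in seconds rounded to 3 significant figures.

0.619 s

For a physical pendulum T = 2π√(I/(mgd)), with d = 0.1660 m from pivot to centre of mass.
I_cm = mL²/12 = 7.21 × 0.389²/12 = 0.09092 kg·m²; I = I_cm + md² = 0.09092 + 7.21 × 0.1660² = 0.2896 kg·m².
T = 2π√(0.2896/(7.21 × 24.9 × 0.1660)) = 0.619 s.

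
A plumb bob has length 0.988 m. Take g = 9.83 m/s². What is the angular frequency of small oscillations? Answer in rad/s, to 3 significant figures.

3.15 rad/s

ω = √(g/L) = √(9.83/0.988) = 3.15 rad/s.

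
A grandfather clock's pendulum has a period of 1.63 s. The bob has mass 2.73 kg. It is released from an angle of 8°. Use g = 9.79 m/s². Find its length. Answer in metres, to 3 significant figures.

0.659 m

From T = 2π√(L/g), L = gT²/(4π²) = 9.79 × 1.630²/(4π²) = 0.659 m.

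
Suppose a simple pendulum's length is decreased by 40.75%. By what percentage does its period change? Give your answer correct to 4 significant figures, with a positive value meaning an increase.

-23.03%

T ∝ √L, so T'/T = √(0.59250) = 0.76974.
Percentage change in T = (0.76974 − 1) × 100% = -23.03%.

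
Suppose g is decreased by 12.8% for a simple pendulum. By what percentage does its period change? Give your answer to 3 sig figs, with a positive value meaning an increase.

7.09%

T ∝ 1/√g, so T'/T = 1/√(0.8720) = 1.071.
Percentage change in T = (1.071 − 1) × 100% = 7.09%.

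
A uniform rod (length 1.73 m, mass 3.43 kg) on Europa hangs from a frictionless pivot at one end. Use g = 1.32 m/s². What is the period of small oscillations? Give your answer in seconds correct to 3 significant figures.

For a physical pendulum T = 2π√(I/(mgd)), with d = 0.8650 m from pivot to centre of mass.
I_cm = mL²/12 = 3.43 × 1.73²/12 = 0.8555 kg·m²; I = I_cm + md² = 0.8555 + 3.43 × 0.8650² = 3.422 kg·m².
T = 2π√(3.422/(3.43 × 1.32 × 0.8650)) = 5.87 s.

5.87 s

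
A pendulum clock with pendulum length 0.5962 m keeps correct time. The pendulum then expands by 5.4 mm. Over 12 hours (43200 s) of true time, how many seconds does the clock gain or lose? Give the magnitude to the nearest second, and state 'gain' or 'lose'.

T ∝ √L, so T'/T = √(0.60160/0.5962) = 1.00452.
In 43200 s of true time the clock registers 43200/1.00452 = 43005.7 s, so it loses 194 s.

lose 194 s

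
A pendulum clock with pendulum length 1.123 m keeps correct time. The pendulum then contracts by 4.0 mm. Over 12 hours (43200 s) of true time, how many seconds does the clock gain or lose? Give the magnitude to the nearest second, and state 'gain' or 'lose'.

gain 77 s

T ∝ √L, so T'/T = √(1.11900/1.123) = 0.998217.
In 43200 s of true time the clock registers 43200/0.998217 = 43277.1 s, so it gains 77 s.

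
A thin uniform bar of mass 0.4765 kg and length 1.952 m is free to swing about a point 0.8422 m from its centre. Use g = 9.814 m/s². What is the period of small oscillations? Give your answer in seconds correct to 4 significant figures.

2.215 s

For a physical pendulum T = 2π√(I/(mgd)), with d = 0.84220 m from pivot to centre of mass.
I_cm = mL²/12 = 0.4765 × 1.952²/12 = 0.15130 kg·m²; I = I_cm + md² = 0.15130 + 0.4765 × 0.84220² = 0.48928 kg·m².
T = 2π√(0.48928/(0.4765 × 9.814 × 0.84220)) = 2.215 s.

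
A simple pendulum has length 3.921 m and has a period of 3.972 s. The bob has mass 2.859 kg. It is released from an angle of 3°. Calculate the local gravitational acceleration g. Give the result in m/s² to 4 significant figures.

9.812 m/s²

From T = 2π√(L/g), g = 4π²L/T² = 4π² × 3.921/3.9720² = 9.812 m/s².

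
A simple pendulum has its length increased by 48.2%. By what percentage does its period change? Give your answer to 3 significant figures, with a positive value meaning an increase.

T ∝ √L, so T'/T = √(1.482) = 1.217.
Percentage change in T = (1.217 − 1) × 100% = 21.7%.

21.7%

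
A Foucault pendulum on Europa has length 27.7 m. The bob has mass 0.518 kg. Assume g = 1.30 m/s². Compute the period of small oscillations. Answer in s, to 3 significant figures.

29.0 s

T = 2π√(L/g) = 2π√(27.7/1.30) = 2π × 4.616 = 29.0 s.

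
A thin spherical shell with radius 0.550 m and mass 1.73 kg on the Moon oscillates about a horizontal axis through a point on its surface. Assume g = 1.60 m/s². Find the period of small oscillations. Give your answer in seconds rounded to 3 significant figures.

I_cm = (2/3)mr² = 0.3489 kg·m². The pivot is at distance d = 0.550 m from the centre of mass.
By the parallel-axis theorem, I = I_cm + md² = 0.3489 + 0.5233 = 0.8722 kg·m².
T = 2π√(I/(mgd)) = 2π√(0.8722/(1.73 × 1.60 × 0.550)) = 4.76 s.

4.76 s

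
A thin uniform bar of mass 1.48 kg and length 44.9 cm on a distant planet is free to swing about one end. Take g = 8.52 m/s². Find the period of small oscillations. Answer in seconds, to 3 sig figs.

1.18 s

For a physical pendulum T = 2π√(I/(mgd)), with d = 0.2245 m from pivot to centre of mass.
I_cm = mL²/12 = 1.48 × 0.449²/12 = 0.02486 kg·m²; I = I_cm + md² = 0.02486 + 1.48 × 0.2245² = 0.09946 kg·m².
T = 2π√(0.09946/(1.48 × 8.52 × 0.2245)) = 1.18 s.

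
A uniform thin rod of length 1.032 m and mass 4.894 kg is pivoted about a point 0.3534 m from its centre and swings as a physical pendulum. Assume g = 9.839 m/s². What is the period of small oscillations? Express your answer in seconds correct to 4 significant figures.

1.557 s

For a physical pendulum T = 2π√(I/(mgd)), with d = 0.35340 m from pivot to centre of mass.
I_cm = mL²/12 = 4.894 × 1.032²/12 = 0.43435 kg·m²; I = I_cm + md² = 0.43435 + 4.894 × 0.35340² = 1.0456 kg·m².
T = 2π√(1.0456/(4.894 × 9.839 × 0.35340)) = 1.557 s.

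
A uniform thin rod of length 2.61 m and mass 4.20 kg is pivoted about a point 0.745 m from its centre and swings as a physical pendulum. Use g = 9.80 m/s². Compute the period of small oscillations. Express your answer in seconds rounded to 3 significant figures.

For a physical pendulum T = 2π√(I/(mgd)), with d = 0.7450 m from pivot to centre of mass.
I_cm = mL²/12 = 4.20 × 2.61²/12 = 2.384 kg·m²; I = I_cm + md² = 2.384 + 4.20 × 0.7450² = 4.715 kg·m².
T = 2π√(4.715/(4.20 × 9.80 × 0.7450)) = 2.46 s.

2.46 s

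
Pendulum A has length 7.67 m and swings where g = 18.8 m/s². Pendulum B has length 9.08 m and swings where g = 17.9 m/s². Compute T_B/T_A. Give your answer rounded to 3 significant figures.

1.12

T = 2π√(L/g), so T_B/T_A = √((L_B/g_B)/(L_A/g_A)) = √((9.08/17.9)/(7.67/18.8)) = 1.12.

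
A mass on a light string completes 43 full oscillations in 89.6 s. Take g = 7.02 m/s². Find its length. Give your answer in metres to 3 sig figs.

T = 89.6/43 = 2.084 s.
From T = 2π√(L/g), L = gT²/(4π²) = 7.02 × 2.084²/(4π²) = 0.772 m.

0.772 m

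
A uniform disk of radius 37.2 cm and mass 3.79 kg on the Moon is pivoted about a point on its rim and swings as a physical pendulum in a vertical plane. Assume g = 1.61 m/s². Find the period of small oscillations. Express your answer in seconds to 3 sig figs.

3.70 s

I_cm = ½mr² = 0.2622 kg·m². The pivot is at distance d = 0.372 m from the centre of mass.
By the parallel-axis theorem, I = I_cm + md² = 0.2622 + 0.5245 = 0.7867 kg·m².
T = 2π√(I/(mgd)) = 2π√(0.7867/(3.79 × 1.61 × 0.372)) = 3.70 s.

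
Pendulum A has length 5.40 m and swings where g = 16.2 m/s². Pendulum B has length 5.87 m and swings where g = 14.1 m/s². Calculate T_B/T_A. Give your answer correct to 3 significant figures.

T = 2π√(L/g), so T_B/T_A = √((L_B/g_B)/(L_A/g_A)) = √((5.87/14.1)/(5.40/16.2)) = 1.12.

1.12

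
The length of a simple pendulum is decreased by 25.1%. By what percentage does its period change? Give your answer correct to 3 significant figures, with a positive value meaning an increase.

-13.5%

T ∝ √L, so T'/T = √(0.7490) = 0.8654.
Percentage change in T = (0.8654 − 1) × 100% = -13.5%.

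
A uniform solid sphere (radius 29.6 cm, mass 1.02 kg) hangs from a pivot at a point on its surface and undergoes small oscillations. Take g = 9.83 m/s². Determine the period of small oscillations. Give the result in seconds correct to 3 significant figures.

I_cm = (2/5)mr² = 0.03575 kg·m². The pivot is at distance d = 0.296 m from the centre of mass.
By the parallel-axis theorem, I = I_cm + md² = 0.03575 + 0.08937 = 0.1251 kg·m².
T = 2π√(I/(mgd)) = 2π√(0.1251/(1.02 × 9.83 × 0.296)) = 1.29 s.

1.29 s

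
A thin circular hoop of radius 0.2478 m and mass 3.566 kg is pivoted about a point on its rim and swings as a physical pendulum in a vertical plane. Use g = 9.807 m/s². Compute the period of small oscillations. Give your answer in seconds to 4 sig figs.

I_cm = mr² = 0.21897 kg·m². The pivot is at distance d = 0.2478 m from the centre of mass.
By the parallel-axis theorem, I = I_cm + md² = 0.21897 + 0.21897 = 0.43794 kg·m².
T = 2π√(I/(mgd)) = 2π√(0.43794/(3.566 × 9.807 × 0.2478)) = 1.412 s.

1.412 s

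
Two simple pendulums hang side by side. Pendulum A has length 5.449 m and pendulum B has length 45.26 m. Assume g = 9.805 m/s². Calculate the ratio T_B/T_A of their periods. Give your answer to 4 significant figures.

2.882

T ∝ √L, so T_B/T_A = √(L_B/L_A) = √(45.26/5.449) = 2.882.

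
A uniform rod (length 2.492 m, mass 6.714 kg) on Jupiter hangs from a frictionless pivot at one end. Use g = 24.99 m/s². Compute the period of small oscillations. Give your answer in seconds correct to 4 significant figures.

For a physical pendulum T = 2π√(I/(mgd)), with d = 1.2460 m from pivot to centre of mass.
I_cm = mL²/12 = 6.714 × 2.492²/12 = 3.4745 kg·m²; I = I_cm + md² = 3.4745 + 6.714 × 1.2460² = 13.898 kg·m².
T = 2π√(13.898/(6.714 × 24.99 × 1.2460)) = 1.620 s.

1.620 s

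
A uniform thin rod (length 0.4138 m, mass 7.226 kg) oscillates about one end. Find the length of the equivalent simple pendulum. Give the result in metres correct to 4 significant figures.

0.2759 m

The equivalent simple-pendulum length is L_eq = I/(md), where I is about the pivot and d = 0.20690 m.
I_cm = (1/12)mL² = 0.10311 kg·m², so I = I_cm + md² = 0.10311 + 0.30933 = 0.41244 kg·m².
L_eq = 0.41244/(7.226 × 0.20690) = 0.2759 m.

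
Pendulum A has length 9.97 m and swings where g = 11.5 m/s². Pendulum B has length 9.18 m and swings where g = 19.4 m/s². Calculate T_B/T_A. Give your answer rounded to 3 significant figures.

0.739

T = 2π√(L/g), so T_B/T_A = √((L_B/g_B)/(L_A/g_A)) = √((9.18/19.4)/(9.97/11.5)) = 0.739.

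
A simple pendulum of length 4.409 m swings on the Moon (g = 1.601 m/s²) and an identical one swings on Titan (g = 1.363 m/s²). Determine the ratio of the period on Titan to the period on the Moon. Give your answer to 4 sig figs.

1.084

T ∝ 1/√g, so T₂/T₁ = √(g₁/g₂) = √(1.601/1.363) = 1.084.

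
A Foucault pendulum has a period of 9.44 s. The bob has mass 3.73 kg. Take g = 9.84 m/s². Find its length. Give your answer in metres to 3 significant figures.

22.2 m

From T = 2π√(L/g), L = gT²/(4π²) = 9.84 × 9.440²/(4π²) = 22.2 m.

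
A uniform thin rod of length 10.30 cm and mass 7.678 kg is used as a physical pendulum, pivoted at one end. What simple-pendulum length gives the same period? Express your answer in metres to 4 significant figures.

The equivalent simple-pendulum length is L_eq = I/(md), where I is about the pivot and d = 0.051500 m.
I_cm = (1/12)mL² = 0.0067880 kg·m², so I = I_cm + md² = 0.0067880 + 0.020364 = 0.027152 kg·m².
L_eq = 0.027152/(7.678 × 0.051500) = 0.06867 m.

0.06867 m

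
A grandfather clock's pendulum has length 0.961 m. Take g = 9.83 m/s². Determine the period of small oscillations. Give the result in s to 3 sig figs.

1.96 s

T = 2π√(L/g) = 2π√(0.961/9.83) = 2π × 0.3127 = 1.96 s.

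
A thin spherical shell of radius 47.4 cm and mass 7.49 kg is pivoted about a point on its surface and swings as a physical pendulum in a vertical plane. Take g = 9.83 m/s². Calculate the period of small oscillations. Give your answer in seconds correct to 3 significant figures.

I_cm = (2/3)mr² = 1.122 kg·m². The pivot is at distance d = 0.474 m from the centre of mass.
By the parallel-axis theorem, I = I_cm + md² = 1.122 + 1.683 = 2.805 kg·m².
T = 2π√(I/(mgd)) = 2π√(2.805/(7.49 × 9.83 × 0.474)) = 1.78 s.

1.78 s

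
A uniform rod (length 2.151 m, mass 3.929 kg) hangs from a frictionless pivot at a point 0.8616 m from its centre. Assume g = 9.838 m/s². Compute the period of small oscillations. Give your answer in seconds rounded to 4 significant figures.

For a physical pendulum T = 2π√(I/(mgd)), with d = 0.86160 m from pivot to centre of mass.
I_cm = mL²/12 = 3.929 × 2.151²/12 = 1.5149 kg·m²; I = I_cm + md² = 1.5149 + 3.929 × 0.86160² = 4.4316 kg·m².
T = 2π√(4.4316/(3.929 × 9.838 × 0.86160)) = 2.292 s.

2.292 s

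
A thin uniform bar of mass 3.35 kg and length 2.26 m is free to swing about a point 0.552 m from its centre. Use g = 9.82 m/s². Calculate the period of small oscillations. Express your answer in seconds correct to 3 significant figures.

2.31 s

For a physical pendulum T = 2π√(I/(mgd)), with d = 0.5520 m from pivot to centre of mass.
I_cm = mL²/12 = 3.35 × 2.26²/12 = 1.426 kg·m²; I = I_cm + md² = 1.426 + 3.35 × 0.5520² = 2.447 kg·m².
T = 2π√(2.447/(3.35 × 9.82 × 0.5520)) = 2.31 s.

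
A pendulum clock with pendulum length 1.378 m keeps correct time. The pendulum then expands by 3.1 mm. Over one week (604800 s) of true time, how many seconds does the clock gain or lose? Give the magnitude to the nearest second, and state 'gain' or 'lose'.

T ∝ √L, so T'/T = √(1.38110/1.378) = 1.00112.
In 604800 s of true time the clock registers 604800/1.00112 = 604120.9 s, so it loses 679 s.

lose 679 s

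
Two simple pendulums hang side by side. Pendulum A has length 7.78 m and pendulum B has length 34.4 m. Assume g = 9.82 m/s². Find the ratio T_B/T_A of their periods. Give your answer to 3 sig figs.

2.10

T ∝ √L, so T_B/T_A = √(L_B/L_A) = √(34.4/7.78) = 2.10.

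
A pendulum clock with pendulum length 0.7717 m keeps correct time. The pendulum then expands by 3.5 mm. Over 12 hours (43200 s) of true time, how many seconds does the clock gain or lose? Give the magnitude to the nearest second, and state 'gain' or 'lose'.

T ∝ √L, so T'/T = √(0.77520/0.7717) = 1.00227.
In 43200 s of true time the clock registers 43200/1.00227 = 43102.4 s, so it loses 98 s.

lose 98 s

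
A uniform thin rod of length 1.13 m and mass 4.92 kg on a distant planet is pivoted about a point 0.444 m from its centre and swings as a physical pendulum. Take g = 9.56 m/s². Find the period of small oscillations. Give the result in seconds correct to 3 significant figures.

1.68 s

For a physical pendulum T = 2π√(I/(mgd)), with d = 0.4440 m from pivot to centre of mass.
I_cm = mL²/12 = 4.92 × 1.13²/12 = 0.5235 kg·m²; I = I_cm + md² = 0.5235 + 4.92 × 0.4440² = 1.493 kg·m².
T = 2π√(1.493/(4.92 × 9.56 × 0.4440)) = 1.68 s.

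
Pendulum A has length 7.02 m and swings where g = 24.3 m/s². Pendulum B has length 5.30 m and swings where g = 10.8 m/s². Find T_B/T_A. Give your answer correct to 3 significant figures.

T = 2π√(L/g), so T_B/T_A = √((L_B/g_B)/(L_A/g_A)) = √((5.30/10.8)/(7.02/24.3)) = 1.30.

1.30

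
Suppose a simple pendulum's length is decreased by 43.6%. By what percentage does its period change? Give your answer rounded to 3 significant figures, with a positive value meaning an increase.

-24.9%

T ∝ √L, so T'/T = √(0.5640) = 0.7510.
Percentage change in T = (0.7510 − 1) × 100% = -24.9%.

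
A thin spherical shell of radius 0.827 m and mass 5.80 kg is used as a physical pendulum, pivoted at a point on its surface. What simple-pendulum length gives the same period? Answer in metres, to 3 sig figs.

The equivalent simple-pendulum length is L_eq = I/(md), where I is about the pivot and d = 0.8270 m.
I_cm = (2/3)mR² = 2.645 kg·m², so I = I_cm + md² = 2.645 + 3.967 = 6.611 kg·m².
L_eq = 6.611/(5.80 × 0.8270) = 1.38 m.

1.38 m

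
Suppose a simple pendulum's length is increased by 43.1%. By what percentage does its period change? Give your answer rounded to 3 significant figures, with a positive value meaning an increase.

19.6%

T ∝ √L, so T'/T = √(1.431) = 1.196.
Percentage change in T = (1.196 − 1) × 100% = 19.6%.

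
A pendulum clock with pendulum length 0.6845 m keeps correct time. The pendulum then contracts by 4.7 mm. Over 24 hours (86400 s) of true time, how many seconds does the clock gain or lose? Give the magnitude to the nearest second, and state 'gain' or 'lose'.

T ∝ √L, so T'/T = √(0.67980/0.6845) = 0.996561.
In 86400 s of true time the clock registers 86400/0.996561 = 86698.2 s, so it gains 298 s.

gain 298 s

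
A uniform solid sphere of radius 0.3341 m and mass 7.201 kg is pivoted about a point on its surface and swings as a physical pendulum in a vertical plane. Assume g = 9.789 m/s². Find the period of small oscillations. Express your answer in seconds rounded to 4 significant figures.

1.373 s

I_cm = (2/5)mr² = 0.32152 kg·m². The pivot is at distance d = 0.3341 m from the centre of mass.
By the parallel-axis theorem, I = I_cm + md² = 0.32152 + 0.80380 = 1.1253 kg·m².
T = 2π√(I/(mgd)) = 2π√(1.1253/(7.201 × 9.789 × 0.3341)) = 1.373 s.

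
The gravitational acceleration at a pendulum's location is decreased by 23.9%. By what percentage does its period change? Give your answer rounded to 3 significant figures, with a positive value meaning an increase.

14.6%

T ∝ 1/√g, so T'/T = 1/√(0.7610) = 1.146.
Percentage change in T = (1.146 − 1) × 100% = 14.6%.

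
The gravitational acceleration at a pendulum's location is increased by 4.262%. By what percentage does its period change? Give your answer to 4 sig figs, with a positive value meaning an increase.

-2.065%

T ∝ 1/√g, so T'/T = 1/√(1.0426) = 0.97935.
Percentage change in T = (0.97935 − 1) × 100% = -2.065%.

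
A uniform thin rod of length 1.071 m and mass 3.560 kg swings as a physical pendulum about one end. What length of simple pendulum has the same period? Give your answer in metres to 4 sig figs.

0.7140 m

The equivalent simple-pendulum length is L_eq = I/(md), where I is about the pivot and d = 0.53550 m.
I_cm = (1/12)mL² = 0.34029 kg·m², so I = I_cm + md² = 0.34029 + 1.0209 = 1.3612 kg·m².
L_eq = 1.3612/(3.560 × 0.53550) = 0.7140 m.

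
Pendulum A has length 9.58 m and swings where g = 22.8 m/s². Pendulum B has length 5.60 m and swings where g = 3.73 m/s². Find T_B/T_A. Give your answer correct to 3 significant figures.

1.89

T = 2π√(L/g), so T_B/T_A = √((L_B/g_B)/(L_A/g_A)) = √((5.60/3.73)/(9.58/22.8)) = 1.89.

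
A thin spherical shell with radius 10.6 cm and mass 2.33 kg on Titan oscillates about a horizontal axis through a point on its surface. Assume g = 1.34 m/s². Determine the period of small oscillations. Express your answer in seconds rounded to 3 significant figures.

2.28 s

I_cm = (2/3)mr² = 0.01745 kg·m². The pivot is at distance d = 0.106 m from the centre of mass.
By the parallel-axis theorem, I = I_cm + md² = 0.01745 + 0.02618 = 0.04363 kg·m².
T = 2π√(I/(mgd)) = 2π√(0.04363/(2.33 × 1.34 × 0.106)) = 2.28 s.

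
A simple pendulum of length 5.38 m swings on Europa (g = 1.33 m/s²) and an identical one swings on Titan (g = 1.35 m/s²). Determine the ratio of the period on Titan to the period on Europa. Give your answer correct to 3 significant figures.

T ∝ 1/√g, so T₂/T₁ = √(g₁/g₂) = √(1.33/1.35) = 0.993.

0.993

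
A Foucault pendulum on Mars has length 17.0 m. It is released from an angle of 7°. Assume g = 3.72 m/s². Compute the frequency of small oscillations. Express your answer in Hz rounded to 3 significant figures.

T = 2π√(L/g) = 2π√(17.0/3.72) = 13.43 s, so f = 1/T = 0.0745 Hz.

0.0745 Hz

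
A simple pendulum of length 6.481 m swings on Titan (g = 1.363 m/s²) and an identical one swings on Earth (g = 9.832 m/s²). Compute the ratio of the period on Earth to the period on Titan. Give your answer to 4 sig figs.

T ∝ 1/√g, so T₂/T₁ = √(g₁/g₂) = √(1.363/9.832) = 0.3723.

0.3723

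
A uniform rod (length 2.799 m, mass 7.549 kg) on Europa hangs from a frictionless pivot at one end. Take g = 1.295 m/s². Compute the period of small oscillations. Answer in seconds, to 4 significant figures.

For a physical pendulum T = 2π√(I/(mgd)), with d = 1.3995 m from pivot to centre of mass.
I_cm = mL²/12 = 7.549 × 2.799²/12 = 4.9285 kg·m²; I = I_cm + md² = 4.9285 + 7.549 × 1.3995² = 19.714 kg·m².
T = 2π√(19.714/(7.549 × 1.295 × 1.3995)) = 7.542 s.

7.542 s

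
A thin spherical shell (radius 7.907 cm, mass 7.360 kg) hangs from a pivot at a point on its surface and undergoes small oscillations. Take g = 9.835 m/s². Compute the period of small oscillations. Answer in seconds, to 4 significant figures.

0.7273 s

I_cm = (2/3)mr² = 0.030677 kg·m². The pivot is at distance d = 0.07907 m from the centre of mass.
By the parallel-axis theorem, I = I_cm + md² = 0.030677 + 0.046015 = 0.076692 kg·m².
T = 2π√(I/(mgd)) = 2π√(0.076692/(7.360 × 9.835 × 0.07907)) = 0.7273 s.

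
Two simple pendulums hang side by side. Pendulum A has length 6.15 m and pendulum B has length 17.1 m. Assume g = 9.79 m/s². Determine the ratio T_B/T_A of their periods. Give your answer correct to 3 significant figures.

T ∝ √L, so T_B/T_A = √(L_B/L_A) = √(17.1/6.15) = 1.67.

1.67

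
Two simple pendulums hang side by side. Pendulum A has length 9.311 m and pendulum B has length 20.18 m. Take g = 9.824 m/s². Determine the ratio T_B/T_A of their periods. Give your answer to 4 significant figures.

T ∝ √L, so T_B/T_A = √(L_B/L_A) = √(20.18/9.311) = 1.472.

1.472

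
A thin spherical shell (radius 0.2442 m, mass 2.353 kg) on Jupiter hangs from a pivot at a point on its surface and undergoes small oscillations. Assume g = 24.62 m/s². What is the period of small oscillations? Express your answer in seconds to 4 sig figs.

0.8079 s

I_cm = (2/3)mr² = 0.093545 kg·m². The pivot is at distance d = 0.2442 m from the centre of mass.
By the parallel-axis theorem, I = I_cm + md² = 0.093545 + 0.14032 = 0.23386 kg·m².
T = 2π√(I/(mgd)) = 2π√(0.23386/(2.353 × 24.62 × 0.2442)) = 0.8079 s.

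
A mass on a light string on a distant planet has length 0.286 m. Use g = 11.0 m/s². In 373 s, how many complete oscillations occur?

T = 2π√(L/g) = 2π√(0.286/11.0) = 1.013 s.
Number of complete oscillations = ⌊373/1.013⌋ = ⌊368.2⌋ = 368.

368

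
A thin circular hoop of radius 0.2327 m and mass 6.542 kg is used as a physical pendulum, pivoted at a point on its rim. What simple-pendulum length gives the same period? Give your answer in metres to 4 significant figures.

0.4654 m

The equivalent simple-pendulum length is L_eq = I/(md), where I is about the pivot and d = 0.23270 m.
I_cm = mR² = 0.35424 kg·m², so I = I_cm + md² = 0.35424 + 0.35424 = 0.70849 kg·m².
L_eq = 0.70849/(6.542 × 0.23270) = 0.4654 m.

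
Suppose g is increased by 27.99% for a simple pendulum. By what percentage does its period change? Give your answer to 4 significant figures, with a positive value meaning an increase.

T ∝ 1/√g, so T'/T = 1/√(1.2799) = 0.88392.
Percentage change in T = (0.88392 − 1) × 100% = -11.61%.

-11.61%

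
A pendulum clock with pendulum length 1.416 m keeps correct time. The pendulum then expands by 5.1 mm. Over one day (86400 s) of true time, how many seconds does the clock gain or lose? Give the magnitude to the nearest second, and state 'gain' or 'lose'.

lose 155 s

T ∝ √L, so T'/T = √(1.42110/1.416) = 1.00180.
In 86400 s of true time the clock registers 86400/1.00180 = 86244.8 s, so it loses 155 s.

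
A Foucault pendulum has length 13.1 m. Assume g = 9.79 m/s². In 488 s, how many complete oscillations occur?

T = 2π√(L/g) = 2π√(13.1/9.79) = 7.268 s.
Number of complete oscillations = ⌊488/7.268⌋ = ⌊67.14⌋ = 67.

67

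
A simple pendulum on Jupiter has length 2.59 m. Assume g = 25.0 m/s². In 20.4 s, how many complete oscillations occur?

10

T = 2π√(L/g) = 2π√(2.59/25.0) = 2.022 s.
Number of complete oscillations = ⌊20.4/2.022⌋ = ⌊10.09⌋ = 10.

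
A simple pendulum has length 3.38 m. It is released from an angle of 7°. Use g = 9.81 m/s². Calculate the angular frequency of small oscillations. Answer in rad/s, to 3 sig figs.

1.70 rad/s

ω = √(g/L) = √(9.81/3.38) = 1.70 rad/s.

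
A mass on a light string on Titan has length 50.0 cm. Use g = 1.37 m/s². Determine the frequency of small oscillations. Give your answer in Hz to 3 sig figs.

T = 2π√(L/g) = 2π√(0.500/1.37) = 3.796 s, so f = 1/T = 0.263 Hz.

0.263 Hz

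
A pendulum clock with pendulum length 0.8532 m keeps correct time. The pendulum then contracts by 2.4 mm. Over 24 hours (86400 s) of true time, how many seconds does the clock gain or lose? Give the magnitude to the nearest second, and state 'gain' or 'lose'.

T ∝ √L, so T'/T = √(0.85080/0.8532) = 0.998593.
In 86400 s of true time the clock registers 86400/0.998593 = 86521.8 s, so it gains 122 s.

gain 122 s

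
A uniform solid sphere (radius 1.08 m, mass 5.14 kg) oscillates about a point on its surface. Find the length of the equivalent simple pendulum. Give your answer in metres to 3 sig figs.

The equivalent simple-pendulum length is L_eq = I/(md), where I is about the pivot and d = 1.080 m.
I_cm = (2/5)mR² = 2.398 kg·m², so I = I_cm + md² = 2.398 + 5.995 = 8.393 kg·m².
L_eq = 8.393/(5.14 × 1.080) = 1.51 m.

1.51 m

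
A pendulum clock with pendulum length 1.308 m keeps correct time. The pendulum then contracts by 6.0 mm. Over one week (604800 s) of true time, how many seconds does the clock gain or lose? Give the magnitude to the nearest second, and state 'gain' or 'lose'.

gain 1392 s

T ∝ √L, so T'/T = √(1.30200/1.308) = 0.997704.
In 604800 s of true time the clock registers 604800/0.997704 = 606191.9 s, so it gains 1392 s.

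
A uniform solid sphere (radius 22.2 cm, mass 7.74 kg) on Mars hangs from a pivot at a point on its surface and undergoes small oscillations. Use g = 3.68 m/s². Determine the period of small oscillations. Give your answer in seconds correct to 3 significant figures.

I_cm = (2/5)mr² = 0.1526 kg·m². The pivot is at distance d = 0.222 m from the centre of mass.
By the parallel-axis theorem, I = I_cm + md² = 0.1526 + 0.3815 = 0.5340 kg·m².
T = 2π√(I/(mgd)) = 2π√(0.5340/(7.74 × 3.68 × 0.222)) = 1.83 s.

1.83 s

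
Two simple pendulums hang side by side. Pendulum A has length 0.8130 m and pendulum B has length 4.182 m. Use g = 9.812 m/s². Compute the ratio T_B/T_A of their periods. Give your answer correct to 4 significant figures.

2.268

T ∝ √L, so T_B/T_A = √(L_B/L_A) = √(4.182/0.8130) = 2.268.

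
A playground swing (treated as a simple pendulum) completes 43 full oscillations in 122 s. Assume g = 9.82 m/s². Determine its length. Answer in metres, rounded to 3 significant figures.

2.00 m

T = 122/43 = 2.837 s.
From T = 2π√(L/g), L = gT²/(4π²) = 9.82 × 2.837²/(4π²) = 2.00 m.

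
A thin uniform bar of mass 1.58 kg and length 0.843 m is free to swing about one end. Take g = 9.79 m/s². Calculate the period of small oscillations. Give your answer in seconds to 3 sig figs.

For a physical pendulum T = 2π√(I/(mgd)), with d = 0.4215 m from pivot to centre of mass.
I_cm = mL²/12 = 1.58 × 0.843²/12 = 0.09357 kg·m²; I = I_cm + md² = 0.09357 + 1.58 × 0.4215² = 0.3743 kg·m².
T = 2π√(0.3743/(1.58 × 9.79 × 0.4215)) = 1.51 s.

1.51 s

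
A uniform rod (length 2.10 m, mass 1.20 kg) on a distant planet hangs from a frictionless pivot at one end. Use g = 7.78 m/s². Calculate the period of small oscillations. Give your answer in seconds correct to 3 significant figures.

2.67 s

For a physical pendulum T = 2π√(I/(mgd)), with d = 1.050 m from pivot to centre of mass.
I_cm = mL²/12 = 1.20 × 2.10²/12 = 0.4410 kg·m²; I = I_cm + md² = 0.4410 + 1.20 × 1.050² = 1.764 kg·m².
T = 2π√(1.764/(1.20 × 7.78 × 1.050)) = 2.67 s.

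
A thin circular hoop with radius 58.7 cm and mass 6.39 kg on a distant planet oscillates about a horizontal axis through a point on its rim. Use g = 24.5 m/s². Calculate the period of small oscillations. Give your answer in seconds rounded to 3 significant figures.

1.38 s

I_cm = mr² = 2.202 kg·m². The pivot is at distance d = 0.587 m from the centre of mass.
By the parallel-axis theorem, I = I_cm + md² = 2.202 + 2.202 = 4.404 kg·m².
T = 2π√(I/(mgd)) = 2π√(4.404/(6.39 × 24.5 × 0.587)) = 1.38 s.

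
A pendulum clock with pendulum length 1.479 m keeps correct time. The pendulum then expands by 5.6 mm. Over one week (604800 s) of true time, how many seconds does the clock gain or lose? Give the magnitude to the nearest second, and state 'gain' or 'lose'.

T ∝ √L, so T'/T = √(1.48460/1.479) = 1.00189.
In 604800 s of true time the clock registers 604800/1.00189 = 603658.3 s, so it loses 1142 s.

lose 1142 s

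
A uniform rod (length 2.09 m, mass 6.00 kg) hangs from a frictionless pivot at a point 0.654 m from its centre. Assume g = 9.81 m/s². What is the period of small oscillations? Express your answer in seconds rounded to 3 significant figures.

For a physical pendulum T = 2π√(I/(mgd)), with d = 0.6540 m from pivot to centre of mass.
I_cm = mL²/12 = 6.00 × 2.09²/12 = 2.184 kg·m²; I = I_cm + md² = 2.184 + 6.00 × 0.6540² = 4.750 kg·m².
T = 2π√(4.750/(6.00 × 9.81 × 0.6540)) = 2.21 s.

2.21 s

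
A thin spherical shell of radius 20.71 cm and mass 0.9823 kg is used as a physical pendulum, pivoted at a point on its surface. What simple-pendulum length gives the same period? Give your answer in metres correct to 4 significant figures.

The equivalent simple-pendulum length is L_eq = I/(md), where I is about the pivot and d = 0.20710 m.
I_cm = (2/3)mR² = 0.028087 kg·m², so I = I_cm + md² = 0.028087 + 0.042131 = 0.070219 kg·m².
L_eq = 0.070219/(0.9823 × 0.20710) = 0.3452 m.

0.3452 m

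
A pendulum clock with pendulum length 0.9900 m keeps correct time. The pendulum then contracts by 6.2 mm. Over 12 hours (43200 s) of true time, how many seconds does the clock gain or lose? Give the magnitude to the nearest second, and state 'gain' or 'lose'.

T ∝ √L, so T'/T = √(0.98380/0.9900) = 0.996864.
In 43200 s of true time the clock registers 43200/0.996864 = 43335.9 s, so it gains 136 s.

gain 136 s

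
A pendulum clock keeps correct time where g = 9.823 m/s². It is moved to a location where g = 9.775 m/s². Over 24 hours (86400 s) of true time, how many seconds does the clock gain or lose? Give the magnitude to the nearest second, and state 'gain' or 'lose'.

The clock's period scales as T ∝ 1/√g, so T'/T = √(9.823/9.775) = 1.00245.
In 86400 s of true time the clock registers 86400/1.00245 = 86188.6 s, so it loses 211 s.

lose 211 s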